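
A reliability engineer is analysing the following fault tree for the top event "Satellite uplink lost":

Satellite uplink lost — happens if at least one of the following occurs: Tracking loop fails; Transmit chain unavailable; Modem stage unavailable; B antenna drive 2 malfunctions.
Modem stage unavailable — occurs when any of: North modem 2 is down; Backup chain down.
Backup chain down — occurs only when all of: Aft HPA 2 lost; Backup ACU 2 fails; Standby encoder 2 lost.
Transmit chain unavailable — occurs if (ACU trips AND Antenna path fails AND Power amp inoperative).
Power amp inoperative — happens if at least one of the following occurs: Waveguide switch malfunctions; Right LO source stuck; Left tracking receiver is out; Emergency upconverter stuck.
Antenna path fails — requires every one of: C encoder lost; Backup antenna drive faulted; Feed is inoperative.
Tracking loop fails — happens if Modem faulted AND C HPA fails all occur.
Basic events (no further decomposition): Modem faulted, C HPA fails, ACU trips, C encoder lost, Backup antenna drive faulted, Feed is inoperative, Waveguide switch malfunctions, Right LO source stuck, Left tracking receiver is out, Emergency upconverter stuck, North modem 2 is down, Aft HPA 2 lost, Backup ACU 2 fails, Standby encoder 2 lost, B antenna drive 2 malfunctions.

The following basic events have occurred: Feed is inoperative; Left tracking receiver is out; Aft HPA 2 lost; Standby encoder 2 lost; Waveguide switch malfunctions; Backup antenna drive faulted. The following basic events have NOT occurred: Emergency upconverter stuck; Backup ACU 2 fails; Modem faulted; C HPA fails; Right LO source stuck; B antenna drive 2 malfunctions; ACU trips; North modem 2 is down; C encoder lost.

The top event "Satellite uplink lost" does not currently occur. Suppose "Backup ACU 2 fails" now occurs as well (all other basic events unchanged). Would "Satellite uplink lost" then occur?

Counterfactual: set "Backup ACU 2 fails" to occurred.
Tracking loop fails [AND]: Modem faulted=not, C HPA fails=not → not all inputs occur → does not occur.
Antenna path fails [AND]: C encoder lost=not, Backup antenna drive faulted=occurs, Feed is inoperative=occurs → not all inputs occur → does not occur.
Power amp inoperative [OR]: Waveguide switch malfunctions=occurs, Right LO source stuck=not, Left tracking receiver is out=occurs, Emergency upconverter stuck=not → at least one input occurs → occurs.
Transmit chain unavailable [AND]: ACU trips=not, Antenna path fails=not, Power amp inoperative=occurs → not all inputs occur → does not occur.
Backup chain down [AND]: Aft HPA 2 lost=occurs, Backup ACU 2 fails=occurs, Standby encoder 2 lost=occurs → all inputs occur → occurs.
Modem stage unavailable [OR]: North modem 2 is down=not, Backup chain down=occurs → at least one input occurs → occurs.
Satellite uplink lost [OR]: Tracking loop fails=not, Transmit chain unavailable=not, Modem stage unavailable=occurs, B antenna drive 2 malfunctions=not → at least one input occurs → occurs.

Yes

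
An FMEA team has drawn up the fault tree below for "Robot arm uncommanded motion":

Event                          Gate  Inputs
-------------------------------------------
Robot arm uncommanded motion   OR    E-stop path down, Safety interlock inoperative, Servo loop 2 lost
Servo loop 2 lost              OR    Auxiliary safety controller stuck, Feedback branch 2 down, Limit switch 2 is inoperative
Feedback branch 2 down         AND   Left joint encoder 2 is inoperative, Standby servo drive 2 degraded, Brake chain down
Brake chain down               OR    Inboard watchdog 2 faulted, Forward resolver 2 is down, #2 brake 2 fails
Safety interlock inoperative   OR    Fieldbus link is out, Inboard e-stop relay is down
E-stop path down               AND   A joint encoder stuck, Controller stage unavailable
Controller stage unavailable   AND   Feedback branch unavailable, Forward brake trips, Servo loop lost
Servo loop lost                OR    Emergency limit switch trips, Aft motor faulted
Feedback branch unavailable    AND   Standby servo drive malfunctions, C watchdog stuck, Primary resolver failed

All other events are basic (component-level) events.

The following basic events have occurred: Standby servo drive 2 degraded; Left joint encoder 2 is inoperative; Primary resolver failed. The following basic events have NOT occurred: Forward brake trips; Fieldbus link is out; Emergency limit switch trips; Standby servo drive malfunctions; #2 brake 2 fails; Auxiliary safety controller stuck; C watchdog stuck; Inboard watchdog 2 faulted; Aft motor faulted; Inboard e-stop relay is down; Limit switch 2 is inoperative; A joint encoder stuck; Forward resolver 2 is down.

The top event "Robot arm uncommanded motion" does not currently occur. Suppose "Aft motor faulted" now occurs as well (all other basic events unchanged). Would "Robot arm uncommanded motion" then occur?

Counterfactual: set "Aft motor faulted" to occurred.
Feedback branch unavailable [AND]: Standby servo drive malfunctions=not, C watchdog stuck=not, Primary resolver failed=occurs → not all inputs occur → does not occur.
Servo loop lost [OR]: Emergency limit switch trips=not, Aft motor faulted=occurs → at least one input occurs → occurs.
Controller stage unavailable [AND]: Feedback branch unavailable=not, Forward brake trips=not, Servo loop lost=occurs → not all inputs occur → does not occur.
E-stop path down [AND]: A joint encoder stuck=not, Controller stage unavailable=not → not all inputs occur → does not occur.
Safety interlock inoperative [OR]: Fieldbus link is out=not, Inboard e-stop relay is down=not → no input occurs → does not occur.
Brake chain down [OR]: Inboard watchdog 2 faulted=not, Forward resolver 2 is down=not, #2 brake 2 fails=not → no input occurs → does not occur.
Feedback branch 2 down [AND]: Left joint encoder 2 is inoperative=occurs, Standby servo drive 2 degraded=occurs, Brake chain down=not → not all inputs occur → does not occur.
Servo loop 2 lost [OR]: Auxiliary safety controller stuck=not, Feedback branch 2 down=not, Limit switch 2 is inoperative=not → no input occurs → does not occur.
Robot arm uncommanded motion [OR]: E-stop path down=not, Safety interlock inoperative=not, Servo loop 2 lost=not → no input occurs → does not occur.

No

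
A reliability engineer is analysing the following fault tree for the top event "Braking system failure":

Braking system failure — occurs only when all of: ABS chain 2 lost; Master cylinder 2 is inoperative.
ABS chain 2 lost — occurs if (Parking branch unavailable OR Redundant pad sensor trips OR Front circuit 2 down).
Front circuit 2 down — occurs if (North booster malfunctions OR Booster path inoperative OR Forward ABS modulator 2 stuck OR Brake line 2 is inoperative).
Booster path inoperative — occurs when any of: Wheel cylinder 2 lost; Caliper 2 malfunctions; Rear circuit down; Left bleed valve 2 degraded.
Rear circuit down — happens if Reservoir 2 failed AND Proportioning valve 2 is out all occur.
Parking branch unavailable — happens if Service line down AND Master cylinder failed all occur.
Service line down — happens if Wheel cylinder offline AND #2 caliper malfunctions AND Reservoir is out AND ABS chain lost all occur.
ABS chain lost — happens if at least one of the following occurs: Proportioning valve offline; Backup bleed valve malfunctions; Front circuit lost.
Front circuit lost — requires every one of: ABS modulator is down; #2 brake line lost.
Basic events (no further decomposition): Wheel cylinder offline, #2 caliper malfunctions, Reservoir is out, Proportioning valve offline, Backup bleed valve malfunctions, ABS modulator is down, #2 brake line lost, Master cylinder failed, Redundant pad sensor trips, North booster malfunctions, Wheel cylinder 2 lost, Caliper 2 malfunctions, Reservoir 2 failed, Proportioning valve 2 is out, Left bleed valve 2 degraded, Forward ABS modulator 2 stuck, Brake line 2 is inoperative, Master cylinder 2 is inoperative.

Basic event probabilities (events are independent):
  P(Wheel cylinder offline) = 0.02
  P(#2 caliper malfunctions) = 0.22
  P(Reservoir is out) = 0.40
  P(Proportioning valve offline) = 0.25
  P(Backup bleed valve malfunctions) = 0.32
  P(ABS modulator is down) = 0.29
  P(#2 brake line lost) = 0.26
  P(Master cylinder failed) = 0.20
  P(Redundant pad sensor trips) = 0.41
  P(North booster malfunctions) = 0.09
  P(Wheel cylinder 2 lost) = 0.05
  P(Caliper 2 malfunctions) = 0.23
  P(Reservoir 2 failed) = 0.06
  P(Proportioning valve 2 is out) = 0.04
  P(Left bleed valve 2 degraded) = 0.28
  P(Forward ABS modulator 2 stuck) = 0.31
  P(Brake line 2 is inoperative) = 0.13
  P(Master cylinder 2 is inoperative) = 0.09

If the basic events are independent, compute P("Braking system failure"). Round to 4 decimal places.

P(Front circuit lost) [AND] = 0.29 × 0.26 = 0.075400
P(ABS chain lost) [OR] = 1 − (1−0.25) × (1−0.32) × (1−0.075400) = 0.528454
P(Service line down) [AND] = 0.02 × 0.22 × 0.40 × 0.528454 = 0.000930
P(Parking branch unavailable) [AND] = 0.000930 × 0.20 = 0.000186
P(Rear circuit down) [AND] = 0.06 × 0.04 = 0.002400
P(Booster path inoperative) [OR] = 1 − (1−0.05) × (1−0.23) × (1−0.002400) × (1−0.28) = 0.474584
P(Front circuit 2 down) [OR] = 1 − (1−0.09) × (1−0.474584) × (1−0.31) × (1−0.13) = 0.712979
P(ABS chain 2 lost) [OR] = 1 − (1−0.000186) × (1−0.41) × (1−0.712979) = 0.830689
P(Braking system failure) [AND] = 0.830689 × 0.09 = 0.074762
Rounded to 4 decimal places: P(Braking system failure) ≈ 0.0748.

0.0748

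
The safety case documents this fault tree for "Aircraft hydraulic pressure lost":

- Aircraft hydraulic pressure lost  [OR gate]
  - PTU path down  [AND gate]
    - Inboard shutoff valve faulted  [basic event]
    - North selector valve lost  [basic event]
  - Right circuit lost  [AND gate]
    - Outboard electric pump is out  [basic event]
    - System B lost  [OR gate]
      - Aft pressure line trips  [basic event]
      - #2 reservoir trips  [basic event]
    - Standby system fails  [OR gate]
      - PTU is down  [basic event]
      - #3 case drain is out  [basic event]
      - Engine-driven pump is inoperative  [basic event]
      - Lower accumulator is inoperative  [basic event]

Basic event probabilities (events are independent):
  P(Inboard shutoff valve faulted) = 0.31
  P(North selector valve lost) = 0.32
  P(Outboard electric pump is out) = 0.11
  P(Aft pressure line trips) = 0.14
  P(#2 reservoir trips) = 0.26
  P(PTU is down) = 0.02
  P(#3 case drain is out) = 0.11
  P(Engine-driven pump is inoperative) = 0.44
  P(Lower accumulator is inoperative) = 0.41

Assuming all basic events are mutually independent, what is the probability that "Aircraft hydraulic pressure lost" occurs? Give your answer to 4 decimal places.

P(PTU path down) [AND] = 0.31 × 0.32 = 0.099200
P(System B lost) [OR] = 1 − (1−0.14) × (1−0.26) = 0.363600
P(Standby system fails) [OR] = 1 − (1−0.02) × (1−0.11) × (1−0.44) × (1−0.41) = 0.711825
P(Right circuit lost) [AND] = 0.11 × 0.363600 × 0.711825 = 0.028470
P(Aircraft hydraulic pressure lost) [OR] = 1 − (1−0.099200) × (1−0.028470) = 0.124846
Rounded to 4 decimal places: P(Aircraft hydraulic pressure lost) ≈ 0.1248.

0.1248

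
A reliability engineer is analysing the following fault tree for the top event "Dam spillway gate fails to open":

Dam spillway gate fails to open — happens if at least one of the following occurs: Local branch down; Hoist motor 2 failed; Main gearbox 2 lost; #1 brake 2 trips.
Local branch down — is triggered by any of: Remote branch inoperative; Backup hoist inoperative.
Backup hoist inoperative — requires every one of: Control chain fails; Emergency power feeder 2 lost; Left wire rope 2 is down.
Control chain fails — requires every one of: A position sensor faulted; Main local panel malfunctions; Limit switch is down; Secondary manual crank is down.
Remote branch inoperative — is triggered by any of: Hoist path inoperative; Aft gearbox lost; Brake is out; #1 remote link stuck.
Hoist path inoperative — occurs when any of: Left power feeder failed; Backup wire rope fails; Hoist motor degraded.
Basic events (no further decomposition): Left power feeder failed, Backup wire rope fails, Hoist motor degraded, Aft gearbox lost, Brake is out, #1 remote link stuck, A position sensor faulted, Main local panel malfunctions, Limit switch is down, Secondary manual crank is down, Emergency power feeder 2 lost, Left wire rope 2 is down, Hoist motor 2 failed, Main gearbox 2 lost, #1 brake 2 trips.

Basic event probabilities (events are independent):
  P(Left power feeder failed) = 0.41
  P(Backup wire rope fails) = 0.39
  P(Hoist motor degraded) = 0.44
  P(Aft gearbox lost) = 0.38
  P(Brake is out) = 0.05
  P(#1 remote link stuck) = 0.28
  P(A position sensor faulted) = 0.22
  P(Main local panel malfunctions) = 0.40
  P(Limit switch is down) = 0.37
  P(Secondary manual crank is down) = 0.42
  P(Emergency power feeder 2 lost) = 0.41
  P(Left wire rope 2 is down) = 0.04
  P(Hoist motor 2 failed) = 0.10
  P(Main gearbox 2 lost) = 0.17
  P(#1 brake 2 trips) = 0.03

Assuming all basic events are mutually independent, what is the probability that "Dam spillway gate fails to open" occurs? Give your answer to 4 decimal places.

P(Hoist path inoperative) [OR] = 1 − (1−0.41) × (1−0.39) × (1−0.44) = 0.798456
P(Remote branch inoperative) [OR] = 1 − (1−0.798456) × (1−0.38) × (1−0.05) × (1−0.28) = 0.914529
P(Control chain fails) [AND] = 0.22 × 0.40 × 0.37 × 0.42 = 0.013675
P(Backup hoist inoperative) [AND] = 0.013675 × 0.41 × 0.04 = 0.000224
P(Local branch down) [OR] = 1 − (1−0.914529) × (1−0.000224) = 0.914548
P(Dam spillway gate fails to open) [OR] = 1 − (1−0.914548) × (1−0.10) × (1−0.17) × (1−0.03) = 0.938082
Rounded to 4 decimal places: P(Dam spillway gate fails to open) ≈ 0.9381.

0.9381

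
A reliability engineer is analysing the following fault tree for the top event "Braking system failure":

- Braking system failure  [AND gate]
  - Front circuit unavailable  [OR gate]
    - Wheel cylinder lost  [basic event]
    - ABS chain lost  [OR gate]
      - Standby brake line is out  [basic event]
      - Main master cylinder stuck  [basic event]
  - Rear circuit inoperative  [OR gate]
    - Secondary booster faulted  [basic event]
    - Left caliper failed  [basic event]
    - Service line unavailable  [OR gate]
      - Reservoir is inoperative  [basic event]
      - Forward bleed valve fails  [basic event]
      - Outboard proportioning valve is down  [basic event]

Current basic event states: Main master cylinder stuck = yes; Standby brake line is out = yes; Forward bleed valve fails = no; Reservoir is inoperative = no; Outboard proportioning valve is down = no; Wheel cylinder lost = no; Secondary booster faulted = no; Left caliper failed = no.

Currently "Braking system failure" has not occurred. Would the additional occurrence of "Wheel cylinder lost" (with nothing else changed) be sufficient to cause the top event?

Counterfactual: set "Wheel cylinder lost" to occurred.
ABS chain lost [OR]: Standby brake line is out=occurs, Main master cylinder stuck=occurs → at least one input occurs → occurs.
Front circuit unavailable [OR]: Wheel cylinder lost=occurs, ABS chain lost=occurs → at least one input occurs → occurs.
Service line unavailable [OR]: Reservoir is inoperative=not, Forward bleed valve fails=not, Outboard proportioning valve is down=not → no input occurs → does not occur.
Rear circuit inoperative [OR]: Secondary booster faulted=not, Left caliper failed=not, Service line unavailable=not → no input occurs → does not occur.
Braking system failure [AND]: Front circuit unavailable=occurs, Rear circuit inoperative=not → not all inputs occur → does not occur.

No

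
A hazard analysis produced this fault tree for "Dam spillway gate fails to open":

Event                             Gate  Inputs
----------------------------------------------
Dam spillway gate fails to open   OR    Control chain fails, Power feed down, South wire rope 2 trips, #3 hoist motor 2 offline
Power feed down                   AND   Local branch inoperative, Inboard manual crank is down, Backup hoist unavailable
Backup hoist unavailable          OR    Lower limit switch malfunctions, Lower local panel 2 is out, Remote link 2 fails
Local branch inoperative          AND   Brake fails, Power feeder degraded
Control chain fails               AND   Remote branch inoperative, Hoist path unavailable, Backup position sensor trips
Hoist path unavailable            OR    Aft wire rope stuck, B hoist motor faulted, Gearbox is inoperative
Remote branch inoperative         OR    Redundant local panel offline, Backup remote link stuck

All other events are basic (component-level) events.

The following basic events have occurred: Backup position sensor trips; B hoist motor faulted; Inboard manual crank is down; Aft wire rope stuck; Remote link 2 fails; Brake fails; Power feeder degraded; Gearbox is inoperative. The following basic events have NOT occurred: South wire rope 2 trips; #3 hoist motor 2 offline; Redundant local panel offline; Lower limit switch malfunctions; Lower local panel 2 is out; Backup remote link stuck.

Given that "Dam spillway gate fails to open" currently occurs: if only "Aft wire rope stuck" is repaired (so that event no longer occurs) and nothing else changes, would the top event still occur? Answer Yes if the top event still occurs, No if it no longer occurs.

Yes

Counterfactual: set "Aft wire rope stuck" to not occurred.
Remote branch inoperative [OR]: Redundant local panel offline=not, Backup remote link stuck=not → no input occurs → does not occur.
Hoist path unavailable [OR]: Aft wire rope stuck=not, B hoist motor faulted=occurs, Gearbox is inoperative=occurs → at least one input occurs → occurs.
Control chain fails [AND]: Remote branch inoperative=not, Hoist path unavailable=occurs, Backup position sensor trips=occurs → not all inputs occur → does not occur.
Local branch inoperative [AND]: Brake fails=occurs, Power feeder degraded=occurs → all inputs occur → occurs.
Backup hoist unavailable [OR]: Lower limit switch malfunctions=not, Lower local panel 2 is out=not, Remote link 2 fails=occurs → at least one input occurs → occurs.
Power feed down [AND]: Local branch inoperative=occurs, Inboard manual crank is down=occurs, Backup hoist unavailable=occurs → all inputs occur → occurs.
Dam spillway gate fails to open [OR]: Control chain fails=not, Power feed down=occurs, South wire rope 2 trips=not, #3 hoist motor 2 offline=not → at least one input occurs → occurs.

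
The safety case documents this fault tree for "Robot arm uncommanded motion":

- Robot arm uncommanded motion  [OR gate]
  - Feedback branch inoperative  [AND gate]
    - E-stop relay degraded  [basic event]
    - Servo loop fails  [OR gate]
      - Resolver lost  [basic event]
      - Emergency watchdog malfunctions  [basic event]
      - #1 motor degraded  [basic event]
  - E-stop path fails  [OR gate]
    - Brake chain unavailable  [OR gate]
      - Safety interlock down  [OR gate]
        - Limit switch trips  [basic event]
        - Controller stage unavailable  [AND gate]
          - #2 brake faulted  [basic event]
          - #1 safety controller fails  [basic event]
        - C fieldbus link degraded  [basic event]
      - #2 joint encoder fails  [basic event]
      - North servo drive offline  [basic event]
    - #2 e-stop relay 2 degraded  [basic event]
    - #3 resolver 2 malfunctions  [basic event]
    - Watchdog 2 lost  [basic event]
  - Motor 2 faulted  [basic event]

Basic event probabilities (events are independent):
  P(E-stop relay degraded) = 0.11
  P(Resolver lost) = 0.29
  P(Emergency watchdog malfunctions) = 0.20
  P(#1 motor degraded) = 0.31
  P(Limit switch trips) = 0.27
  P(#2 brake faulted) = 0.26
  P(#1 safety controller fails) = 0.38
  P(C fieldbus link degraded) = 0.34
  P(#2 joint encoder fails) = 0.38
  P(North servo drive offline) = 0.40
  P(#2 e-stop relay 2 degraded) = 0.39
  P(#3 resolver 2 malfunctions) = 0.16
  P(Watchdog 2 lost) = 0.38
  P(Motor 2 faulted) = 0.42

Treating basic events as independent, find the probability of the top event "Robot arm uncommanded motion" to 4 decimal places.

P(Servo loop fails) [OR] = 1 − (1−0.29) × (1−0.20) × (1−0.31) = 0.608080
P(Feedback branch inoperative) [AND] = 0.11 × 0.608080 = 0.066889
P(Controller stage unavailable) [AND] = 0.26 × 0.38 = 0.098800
P(Safety interlock down) [OR] = 1 − (1−0.27) × (1−0.098800) × (1−0.34) = 0.565802
P(Brake chain unavailable) [OR] = 1 − (1−0.565802) × (1−0.38) × (1−0.40) = 0.838478
P(E-stop path fails) [OR] = 1 − (1−0.838478) × (1−0.39) × (1−0.16) × (1−0.38) = 0.948686
P(Robot arm uncommanded motion) [OR] = 1 − (1−0.066889) × (1−0.948686) × (1−0.42) = 0.972229
Rounded to 4 decimal places: P(Robot arm uncommanded motion) ≈ 0.9722.

0.9722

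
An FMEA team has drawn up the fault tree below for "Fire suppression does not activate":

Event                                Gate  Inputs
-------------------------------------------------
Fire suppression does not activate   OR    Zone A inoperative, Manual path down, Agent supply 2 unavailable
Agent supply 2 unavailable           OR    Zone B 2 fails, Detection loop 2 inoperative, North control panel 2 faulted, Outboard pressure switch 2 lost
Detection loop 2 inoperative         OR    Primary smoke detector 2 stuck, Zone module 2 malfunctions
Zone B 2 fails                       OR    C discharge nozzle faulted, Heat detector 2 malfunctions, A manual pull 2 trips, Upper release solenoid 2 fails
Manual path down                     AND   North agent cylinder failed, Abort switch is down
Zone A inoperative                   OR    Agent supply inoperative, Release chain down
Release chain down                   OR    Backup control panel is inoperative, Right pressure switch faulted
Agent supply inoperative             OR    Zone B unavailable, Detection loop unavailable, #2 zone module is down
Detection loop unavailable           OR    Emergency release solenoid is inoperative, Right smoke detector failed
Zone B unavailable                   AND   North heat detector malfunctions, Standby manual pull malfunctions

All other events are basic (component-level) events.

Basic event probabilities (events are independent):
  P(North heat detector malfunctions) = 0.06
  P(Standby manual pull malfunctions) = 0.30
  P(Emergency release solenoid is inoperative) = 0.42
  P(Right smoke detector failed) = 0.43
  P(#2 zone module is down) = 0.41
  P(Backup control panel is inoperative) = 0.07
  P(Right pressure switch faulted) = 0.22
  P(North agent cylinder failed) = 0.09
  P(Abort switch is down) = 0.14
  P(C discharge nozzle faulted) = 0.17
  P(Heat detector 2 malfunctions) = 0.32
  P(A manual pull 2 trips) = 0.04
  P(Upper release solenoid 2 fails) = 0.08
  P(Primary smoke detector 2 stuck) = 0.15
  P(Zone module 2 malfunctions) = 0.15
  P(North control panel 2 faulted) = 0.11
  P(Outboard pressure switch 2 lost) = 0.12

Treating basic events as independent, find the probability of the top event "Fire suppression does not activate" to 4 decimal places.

P(Zone B unavailable) [AND] = 0.06 × 0.30 = 0.018000
P(Detection loop unavailable) [OR] = 1 − (1−0.42) × (1−0.43) = 0.669400
P(Agent supply inoperative) [OR] = 1 − (1−0.018000) × (1−0.669400) × (1−0.41) = 0.808457
P(Release chain down) [OR] = 1 − (1−0.07) × (1−0.22) = 0.274600
P(Zone A inoperative) [OR] = 1 − (1−0.808457) × (1−0.274600) = 0.861055
P(Manual path down) [AND] = 0.09 × 0.14 = 0.012600
P(Zone B 2 fails) [OR] = 1 − (1−0.17) × (1−0.32) × (1−0.04) × (1−0.08) = 0.501522
P(Detection loop 2 inoperative) [OR] = 1 − (1−0.15) × (1−0.15) = 0.277500
P(Agent supply 2 unavailable) [OR] = 1 − (1−0.501522) × (1−0.277500) × (1−0.11) × (1−0.12) = 0.717930
P(Fire suppression does not activate) [OR] = 1 − (1−0.861055) × (1−0.012600) × (1−0.717930) = 0.961302
Rounded to 4 decimal places: P(Fire suppression does not activate) ≈ 0.9613.

0.9613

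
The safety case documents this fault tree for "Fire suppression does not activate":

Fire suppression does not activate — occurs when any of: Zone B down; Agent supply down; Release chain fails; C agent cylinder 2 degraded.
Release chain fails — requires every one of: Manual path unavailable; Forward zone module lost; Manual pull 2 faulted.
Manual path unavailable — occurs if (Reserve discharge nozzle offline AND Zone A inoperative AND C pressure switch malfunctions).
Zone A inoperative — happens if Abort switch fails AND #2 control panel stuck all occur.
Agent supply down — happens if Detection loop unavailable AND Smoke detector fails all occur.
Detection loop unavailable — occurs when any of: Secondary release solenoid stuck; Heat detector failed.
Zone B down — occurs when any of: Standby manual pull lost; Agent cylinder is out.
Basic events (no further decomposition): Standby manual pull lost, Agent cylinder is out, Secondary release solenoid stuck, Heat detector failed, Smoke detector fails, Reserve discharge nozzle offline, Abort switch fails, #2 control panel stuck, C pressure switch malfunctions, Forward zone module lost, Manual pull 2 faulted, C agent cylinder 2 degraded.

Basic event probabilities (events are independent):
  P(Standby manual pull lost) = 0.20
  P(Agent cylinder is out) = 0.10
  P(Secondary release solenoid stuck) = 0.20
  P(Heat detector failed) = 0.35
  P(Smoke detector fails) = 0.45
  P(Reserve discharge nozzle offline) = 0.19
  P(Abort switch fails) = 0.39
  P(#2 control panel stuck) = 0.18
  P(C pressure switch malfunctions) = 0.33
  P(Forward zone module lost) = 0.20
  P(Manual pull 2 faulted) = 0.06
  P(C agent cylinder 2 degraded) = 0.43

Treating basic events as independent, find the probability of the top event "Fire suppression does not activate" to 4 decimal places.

0.6783

P(Zone B down) [OR] = 1 − (1−0.20) × (1−0.10) = 0.280000
P(Detection loop unavailable) [OR] = 1 − (1−0.20) × (1−0.35) = 0.480000
P(Agent supply down) [AND] = 0.480000 × 0.45 = 0.216000
P(Zone A inoperative) [AND] = 0.39 × 0.18 = 0.070200
P(Manual path unavailable) [AND] = 0.19 × 0.070200 × 0.33 = 0.004402
P(Release chain fails) [AND] = 0.004402 × 0.20 × 0.06 = 0.000053
P(Fire suppression does not activate) [OR] = 1 − (1−0.280000) × (1−0.216000) × (1−0.000053) × (1−0.43) = 0.678263
Rounded to 4 decimal places: P(Fire suppression does not activate) ≈ 0.6783.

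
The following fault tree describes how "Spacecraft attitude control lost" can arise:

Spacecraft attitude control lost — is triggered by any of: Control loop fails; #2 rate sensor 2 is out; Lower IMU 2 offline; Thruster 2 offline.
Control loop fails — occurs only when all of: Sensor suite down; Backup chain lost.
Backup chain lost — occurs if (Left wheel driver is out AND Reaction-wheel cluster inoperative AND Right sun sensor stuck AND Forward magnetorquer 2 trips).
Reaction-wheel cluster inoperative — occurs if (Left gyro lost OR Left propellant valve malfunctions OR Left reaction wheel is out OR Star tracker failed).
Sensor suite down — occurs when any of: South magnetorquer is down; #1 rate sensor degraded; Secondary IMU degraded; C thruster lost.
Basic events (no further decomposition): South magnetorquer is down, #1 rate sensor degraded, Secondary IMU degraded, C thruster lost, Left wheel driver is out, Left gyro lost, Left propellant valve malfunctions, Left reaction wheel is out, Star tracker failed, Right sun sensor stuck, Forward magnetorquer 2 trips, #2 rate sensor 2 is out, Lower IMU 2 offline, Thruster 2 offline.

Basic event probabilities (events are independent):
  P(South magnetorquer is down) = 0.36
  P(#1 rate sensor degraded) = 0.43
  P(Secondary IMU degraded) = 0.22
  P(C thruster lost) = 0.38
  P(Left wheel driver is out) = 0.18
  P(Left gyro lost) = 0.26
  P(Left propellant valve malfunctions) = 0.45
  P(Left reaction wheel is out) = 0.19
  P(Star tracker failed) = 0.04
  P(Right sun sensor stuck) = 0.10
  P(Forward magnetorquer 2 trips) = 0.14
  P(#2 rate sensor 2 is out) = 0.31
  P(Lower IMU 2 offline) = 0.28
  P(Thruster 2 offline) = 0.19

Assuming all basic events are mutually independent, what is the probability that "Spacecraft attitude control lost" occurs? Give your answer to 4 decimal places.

0.5982

P(Sensor suite down) [OR] = 1 − (1−0.36) × (1−0.43) × (1−0.22) × (1−0.38) = 0.823583
P(Reaction-wheel cluster inoperative) [OR] = 1 − (1−0.26) × (1−0.45) × (1−0.19) × (1−0.04) = 0.683517
P(Backup chain lost) [AND] = 0.18 × 0.683517 × 0.10 × 0.14 = 0.001722
P(Control loop fails) [AND] = 0.823583 × 0.001722 = 0.001418
P(Spacecraft attitude control lost) [OR] = 1 − (1−0.001418) × (1−0.31) × (1−0.28) × (1−0.19) = 0.598163
Rounded to 4 decimal places: P(Spacecraft attitude control lost) ≈ 0.5982.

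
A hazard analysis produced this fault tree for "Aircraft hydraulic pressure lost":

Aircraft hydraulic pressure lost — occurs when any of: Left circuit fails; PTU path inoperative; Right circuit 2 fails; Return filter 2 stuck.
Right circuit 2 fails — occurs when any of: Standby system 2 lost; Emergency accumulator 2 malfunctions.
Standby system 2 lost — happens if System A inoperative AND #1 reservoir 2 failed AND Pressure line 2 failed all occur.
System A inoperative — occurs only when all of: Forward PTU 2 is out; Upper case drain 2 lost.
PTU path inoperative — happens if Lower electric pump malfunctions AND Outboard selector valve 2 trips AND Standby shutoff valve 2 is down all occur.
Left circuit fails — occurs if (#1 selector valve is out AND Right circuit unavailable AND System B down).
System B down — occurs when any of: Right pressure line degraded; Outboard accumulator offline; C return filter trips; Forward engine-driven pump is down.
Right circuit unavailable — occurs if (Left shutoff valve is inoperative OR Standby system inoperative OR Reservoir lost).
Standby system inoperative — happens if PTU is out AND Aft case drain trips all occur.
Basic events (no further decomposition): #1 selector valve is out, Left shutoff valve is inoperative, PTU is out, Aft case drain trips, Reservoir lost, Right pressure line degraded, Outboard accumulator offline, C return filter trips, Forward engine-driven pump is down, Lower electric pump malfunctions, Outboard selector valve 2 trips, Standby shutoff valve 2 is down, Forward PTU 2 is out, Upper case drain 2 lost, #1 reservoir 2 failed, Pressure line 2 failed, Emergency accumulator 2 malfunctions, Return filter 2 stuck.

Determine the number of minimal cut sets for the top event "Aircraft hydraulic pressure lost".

16

Standby system inoperative [AND]: one cut set from each child combined → 1 × 1 = 1 cut set(s).
Right circuit unavailable [OR]: union of children's cut sets → 3 cut set(s).
System B down [OR]: union of children's cut sets → 4 cut set(s).
Left circuit fails [AND]: one cut set from each child combined → 1 × 3 × 4 = 12 cut set(s).
PTU path inoperative [AND]: one cut set from each child combined → 1 × 1 × 1 = 1 cut set(s).
System A inoperative [AND]: one cut set from each child combined → 1 × 1 = 1 cut set(s).
Standby system 2 lost [AND]: one cut set from each child combined → 1 × 1 × 1 = 1 cut set(s).
Right circuit 2 fails [OR]: union of children's cut sets → 2 cut set(s).
Aircraft hydraulic pressure lost [OR]: union of children's cut sets → 16 cut set(s).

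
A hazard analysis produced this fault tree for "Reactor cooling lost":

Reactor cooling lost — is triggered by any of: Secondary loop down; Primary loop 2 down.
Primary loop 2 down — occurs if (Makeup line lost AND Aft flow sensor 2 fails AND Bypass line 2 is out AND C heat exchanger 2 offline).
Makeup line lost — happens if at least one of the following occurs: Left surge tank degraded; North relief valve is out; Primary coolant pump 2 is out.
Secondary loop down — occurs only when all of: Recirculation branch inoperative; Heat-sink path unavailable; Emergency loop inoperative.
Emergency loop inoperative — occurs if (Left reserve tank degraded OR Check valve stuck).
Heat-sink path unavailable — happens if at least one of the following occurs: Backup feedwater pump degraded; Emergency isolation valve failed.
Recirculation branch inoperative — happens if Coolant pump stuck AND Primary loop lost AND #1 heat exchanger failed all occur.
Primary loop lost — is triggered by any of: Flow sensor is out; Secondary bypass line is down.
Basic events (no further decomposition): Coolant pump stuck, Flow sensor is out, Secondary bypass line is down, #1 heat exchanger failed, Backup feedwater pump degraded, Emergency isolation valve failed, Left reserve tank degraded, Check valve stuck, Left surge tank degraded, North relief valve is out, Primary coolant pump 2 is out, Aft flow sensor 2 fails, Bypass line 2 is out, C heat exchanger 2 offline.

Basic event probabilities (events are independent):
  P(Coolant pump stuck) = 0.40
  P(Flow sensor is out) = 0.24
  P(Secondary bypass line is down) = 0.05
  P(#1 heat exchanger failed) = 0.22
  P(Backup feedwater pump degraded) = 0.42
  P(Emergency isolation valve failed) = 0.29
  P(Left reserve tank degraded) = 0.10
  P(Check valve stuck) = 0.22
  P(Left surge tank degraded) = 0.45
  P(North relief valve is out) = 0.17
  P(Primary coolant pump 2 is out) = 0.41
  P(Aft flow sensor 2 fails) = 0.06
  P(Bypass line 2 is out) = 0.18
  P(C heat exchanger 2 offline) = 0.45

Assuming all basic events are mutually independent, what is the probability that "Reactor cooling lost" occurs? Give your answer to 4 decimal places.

P(Primary loop lost) [OR] = 1 − (1−0.24) × (1−0.05) = 0.278000
P(Recirculation branch inoperative) [AND] = 0.40 × 0.278000 × 0.22 = 0.024464
P(Heat-sink path unavailable) [OR] = 1 − (1−0.42) × (1−0.29) = 0.588200
P(Emergency loop inoperative) [OR] = 1 − (1−0.10) × (1−0.22) = 0.298000
P(Secondary loop down) [AND] = 0.024464 × 0.588200 × 0.298000 = 0.004288
P(Makeup line lost) [OR] = 1 − (1−0.45) × (1−0.17) × (1−0.41) = 0.730665
P(Primary loop 2 down) [AND] = 0.730665 × 0.06 × 0.18 × 0.45 = 0.003551
P(Reactor cooling lost) [OR] = 1 − (1−0.004288) × (1−0.003551) = 0.007824
Rounded to 4 decimal places: P(Reactor cooling lost) ≈ 0.0078.

0.0078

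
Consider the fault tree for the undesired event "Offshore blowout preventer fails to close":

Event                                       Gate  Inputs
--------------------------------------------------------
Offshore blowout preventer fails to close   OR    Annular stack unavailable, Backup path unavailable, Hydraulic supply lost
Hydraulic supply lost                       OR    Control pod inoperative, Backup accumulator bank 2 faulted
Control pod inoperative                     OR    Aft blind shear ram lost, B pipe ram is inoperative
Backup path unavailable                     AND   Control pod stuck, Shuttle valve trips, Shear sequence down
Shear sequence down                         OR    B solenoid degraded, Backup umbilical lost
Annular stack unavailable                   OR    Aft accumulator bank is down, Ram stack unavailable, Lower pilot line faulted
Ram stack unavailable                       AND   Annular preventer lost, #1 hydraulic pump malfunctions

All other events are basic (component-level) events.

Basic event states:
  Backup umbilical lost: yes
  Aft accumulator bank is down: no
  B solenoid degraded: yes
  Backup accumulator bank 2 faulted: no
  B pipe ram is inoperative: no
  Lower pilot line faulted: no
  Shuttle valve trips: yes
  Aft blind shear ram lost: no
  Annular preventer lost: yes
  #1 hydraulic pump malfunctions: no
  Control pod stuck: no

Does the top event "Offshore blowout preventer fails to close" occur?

No

Ram stack unavailable [AND]: Annular preventer lost=occurs, #1 hydraulic pump malfunctions=not → not all inputs occur → does not occur.
Annular stack unavailable [OR]: Aft accumulator bank is down=not, Ram stack unavailable=not, Lower pilot line faulted=not → no input occurs → does not occur.
Shear sequence down [OR]: B solenoid degraded=occurs, Backup umbilical lost=occurs → at least one input occurs → occurs.
Backup path unavailable [AND]: Control pod stuck=not, Shuttle valve trips=occurs, Shear sequence down=occurs → not all inputs occur → does not occur.
Control pod inoperative [OR]: Aft blind shear ram lost=not, B pipe ram is inoperative=not → no input occurs → does not occur.
Hydraulic supply lost [OR]: Control pod inoperative=not, Backup accumulator bank 2 faulted=not → no input occurs → does not occur.
Offshore blowout preventer fails to close [OR]: Annular stack unavailable=not, Backup path unavailable=not, Hydraulic supply lost=not → no input occurs → does not occur.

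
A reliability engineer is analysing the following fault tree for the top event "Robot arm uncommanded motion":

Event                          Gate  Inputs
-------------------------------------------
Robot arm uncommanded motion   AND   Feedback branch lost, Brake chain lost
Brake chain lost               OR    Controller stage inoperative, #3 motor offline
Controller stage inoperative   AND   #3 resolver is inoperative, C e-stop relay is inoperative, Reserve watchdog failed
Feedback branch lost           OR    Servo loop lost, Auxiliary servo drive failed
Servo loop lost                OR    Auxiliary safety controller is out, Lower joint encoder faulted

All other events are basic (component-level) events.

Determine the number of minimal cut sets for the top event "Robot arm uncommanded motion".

6

Servo loop lost [OR]: union of children's cut sets → 2 cut set(s).
Feedback branch lost [OR]: union of children's cut sets → 3 cut set(s).
Controller stage inoperative [AND]: one cut set from each child combined → 1 × 1 × 1 = 1 cut set(s).
Brake chain lost [OR]: union of children's cut sets → 2 cut set(s).
Robot arm uncommanded motion [AND]: one cut set from each child combined → 3 × 2 = 6 cut set(s).
Minimal cut sets: {#3 resolver is inoperative, Auxiliary safety controller is out, C e-stop relay is inoperative, Reserve watchdog failed}; {#3 motor offline, Auxiliary safety controller is out}; {#3 resolver is inoperative, C e-stop relay is inoperative, Lower joint encoder faulted, Reserve watchdog failed}; {#3 motor offline, Lower joint encoder faulted}; {#3 resolver is inoperative, Auxiliary servo drive failed, C e-stop relay is inoperative, Reserve watchdog failed}; {#3 motor offline, Auxiliary servo drive failed}.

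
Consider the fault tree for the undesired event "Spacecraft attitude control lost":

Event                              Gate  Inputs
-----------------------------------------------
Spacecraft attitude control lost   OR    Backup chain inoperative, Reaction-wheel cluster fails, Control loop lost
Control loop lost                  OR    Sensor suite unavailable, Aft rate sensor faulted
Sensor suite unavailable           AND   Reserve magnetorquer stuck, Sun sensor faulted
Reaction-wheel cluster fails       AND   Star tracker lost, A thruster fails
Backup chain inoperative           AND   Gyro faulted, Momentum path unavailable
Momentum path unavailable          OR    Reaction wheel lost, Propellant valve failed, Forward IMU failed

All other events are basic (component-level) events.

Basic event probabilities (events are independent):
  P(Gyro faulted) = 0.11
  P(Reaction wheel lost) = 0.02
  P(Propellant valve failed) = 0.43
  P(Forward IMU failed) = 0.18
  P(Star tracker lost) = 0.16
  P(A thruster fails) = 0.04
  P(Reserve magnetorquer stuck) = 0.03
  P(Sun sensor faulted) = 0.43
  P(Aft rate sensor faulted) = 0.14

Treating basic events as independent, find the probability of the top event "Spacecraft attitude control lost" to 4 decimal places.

P(Momentum path unavailable) [OR] = 1 − (1−0.02) × (1−0.43) × (1−0.18) = 0.541948
P(Backup chain inoperative) [AND] = 0.11 × 0.541948 = 0.059614
P(Reaction-wheel cluster fails) [AND] = 0.16 × 0.04 = 0.006400
P(Sensor suite unavailable) [AND] = 0.03 × 0.43 = 0.012900
P(Control loop lost) [OR] = 1 − (1−0.012900) × (1−0.14) = 0.151094
P(Spacecraft attitude control lost) [OR] = 1 − (1−0.059614) × (1−0.006400) × (1−0.151094) = 0.206810
Rounded to 4 decimal places: P(Spacecraft attitude control lost) ≈ 0.2068.

0.2068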